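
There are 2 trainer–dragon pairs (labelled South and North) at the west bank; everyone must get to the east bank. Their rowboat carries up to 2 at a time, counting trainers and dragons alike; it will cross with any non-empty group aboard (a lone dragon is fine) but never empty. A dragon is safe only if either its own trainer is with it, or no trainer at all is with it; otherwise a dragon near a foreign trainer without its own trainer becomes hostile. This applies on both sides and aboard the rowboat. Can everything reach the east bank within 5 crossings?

Yes

Yes — this plan uses 5 crossings (≤ 5):
1. dragon South and trainer South cross → the east bank.
2. trainer South crosses ← the west bank.
3. trainer North and trainer South cross → the east bank.
4. trainer North crosses ← the west bank.
5. dragon North and trainer North cross → the east bank.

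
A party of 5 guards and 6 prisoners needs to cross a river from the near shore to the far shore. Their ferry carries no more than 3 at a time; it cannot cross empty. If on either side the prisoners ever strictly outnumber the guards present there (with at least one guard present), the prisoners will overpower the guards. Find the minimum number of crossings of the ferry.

The prisoners already outnumber the guards at the near shore before anyone moves, so the starting position itself is disallowed.

impossible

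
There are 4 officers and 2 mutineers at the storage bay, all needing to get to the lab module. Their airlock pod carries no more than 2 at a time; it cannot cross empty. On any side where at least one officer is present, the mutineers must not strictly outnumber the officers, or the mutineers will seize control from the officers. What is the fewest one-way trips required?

Counting alone: each trip to the lab module takes at most 2 across and each return brings at least 1 back, so after t trips out (and t−1 returns) at most 2t − (t−1) of the 6 are across; that first reaches 6 at t = 5, so at least 9 crossings are needed.
The plan below uses exactly 9 crossings, so it is optimal:
1. 2 mutineers → the lab module.  (the storage bay: 4O 0M; the lab module: 0O 2M)
2. 1 mutineer ← the storage bay.  (the storage bay: 4O 1M; the lab module: 0O 1M)
3. 2 officers → the lab module.  (the storage bay: 2O 1M; the lab module: 2O 1M)
4. 1 mutineer ← the storage bay.  (the storage bay: 2O 2M; the lab module: 2O 0M)
5. 2 mutineers → the lab module.  (the storage bay: 2O 0M; the lab module: 2O 2M)
6. 1 mutineer ← the storage bay.  (the storage bay: 2O 1M; the lab module: 2O 1M)
7. 1 officer and 1 mutineer → the lab module.  (the storage bay: 1O 0M; the lab module: 3O 2M)
8. 1 mutineer ← the storage bay.  (the storage bay: 1O 1M; the lab module: 3O 1M)
9. 1 officer and 1 mutineer → the lab module.  (the storage bay: 0O 0M; the lab module: 4O 2M)

9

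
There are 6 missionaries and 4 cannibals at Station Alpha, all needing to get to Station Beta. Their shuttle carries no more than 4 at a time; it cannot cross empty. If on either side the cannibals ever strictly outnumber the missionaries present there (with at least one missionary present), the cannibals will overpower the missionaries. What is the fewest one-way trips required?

Counting alone: each trip to Station Beta takes at most 4 across and each return brings at least 1 back, so after t trips out (and t−1 returns) at most 4t − (t−1) of the 10 are across; that first reaches 10 at t = 3, so at least 5 crossings are needed.
The plan below uses exactly 5 crossings, so it is optimal:
1. 4 cannibals → Station Beta.  (Station Alpha: 6M 0C; Station Beta: 0M 4C)
2. 1 cannibal ← Station Alpha.  (Station Alpha: 6M 1C; Station Beta: 0M 3C)
3. 4 missionaries → Station Beta.  (Station Alpha: 2M 1C; Station Beta: 4M 3C)
4. 1 cannibal ← Station Alpha.  (Station Alpha: 2M 2C; Station Beta: 4M 2C)
5. 2 missionaries and 2 cannibals → Station Beta.  (Station Alpha: 0M 0C; Station Beta: 6M 4C)

5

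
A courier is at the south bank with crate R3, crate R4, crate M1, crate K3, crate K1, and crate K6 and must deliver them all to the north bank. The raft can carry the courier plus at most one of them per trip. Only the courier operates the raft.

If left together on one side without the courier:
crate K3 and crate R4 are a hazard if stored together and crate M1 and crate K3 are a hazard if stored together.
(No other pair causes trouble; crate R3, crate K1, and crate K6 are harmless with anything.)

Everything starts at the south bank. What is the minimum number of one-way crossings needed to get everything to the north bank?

Counting alone: the courier can take at most 1 across per trip to the north bank, so moving all 6 needs at least 6 loaded trips out, with a return between consecutive ones — at least 11 crossings.
The safety rule pushes this higher. Following every safe sequence of crossings, the most of the 6 that can be at the north bank as the raft arrives there on crossing 11 is 5 — never all 6.
So no plan with fewer than 13 crossings exists, and this one achieves 13:
1. Courier goes to the north bank with crate K3.  [the south bank: crate K1, crate K6, crate M1, crate R3, crate R4 | the north bank: crate K3]
2. Courier goes back to the south bank alone.  [the south bank: crate K1, crate K6, crate M1, crate R3, crate R4 | the north bank: crate K3]
3. Courier goes to the north bank with crate R3.  [the south bank: crate K1, crate K6, crate M1, crate R4 | the north bank: crate K3, crate R3]
4. Courier goes back to the south bank alone.  [the south bank: crate K1, crate K6, crate M1, crate R4 | the north bank: crate K3, crate R3]
5. Courier goes to the north bank with crate R4.  [the south bank: crate K1, crate K6, crate M1 | the north bank: crate K3, crate R3, crate R4]
6. Courier goes back to the south bank with crate K3.  [the south bank: crate K1, crate K3, crate K6, crate M1 | the north bank: crate R3, crate R4]
7. Courier goes to the north bank with crate M1.  [the south bank: crate K1, crate K3, crate K6 | the north bank: crate M1, crate R3, crate R4]
8. Courier goes back to the south bank alone.  [the south bank: crate K1, crate K3, crate K6 | the north bank: crate M1, crate R3, crate R4]
9. Courier goes to the north bank with crate K1.  [the south bank: crate K3, crate K6 | the north bank: crate K1, crate M1, crate R3, crate R4]
10. Courier goes back to the south bank alone.  [the south bank: crate K3, crate K6 | the north bank: crate K1, crate M1, crate R3, crate R4]
11. Courier goes to the north bank with crate K6.  [the south bank: crate K3 | the north bank: crate K1, crate K6, crate M1, crate R3, crate R4]
12. Courier goes back to the south bank alone.  [the south bank: crate K3 | the north bank: crate K1, crate K6, crate M1, crate R3, crate R4]
13. Courier goes to the north bank with crate K3.  [the south bank: — | the north bank: crate K1, crate K3, crate K6, crate M1, crate R3, crate R4]

13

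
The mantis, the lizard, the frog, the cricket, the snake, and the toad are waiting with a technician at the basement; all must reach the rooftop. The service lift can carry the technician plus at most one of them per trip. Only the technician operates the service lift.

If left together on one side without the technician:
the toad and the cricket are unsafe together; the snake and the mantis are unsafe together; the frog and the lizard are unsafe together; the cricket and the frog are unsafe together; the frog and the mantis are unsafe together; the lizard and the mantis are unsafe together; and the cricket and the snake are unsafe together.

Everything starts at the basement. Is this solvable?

No

Whatever the first load, the items left behind include a forbidden pair without the technician. No opening move is safe, so no plan exists.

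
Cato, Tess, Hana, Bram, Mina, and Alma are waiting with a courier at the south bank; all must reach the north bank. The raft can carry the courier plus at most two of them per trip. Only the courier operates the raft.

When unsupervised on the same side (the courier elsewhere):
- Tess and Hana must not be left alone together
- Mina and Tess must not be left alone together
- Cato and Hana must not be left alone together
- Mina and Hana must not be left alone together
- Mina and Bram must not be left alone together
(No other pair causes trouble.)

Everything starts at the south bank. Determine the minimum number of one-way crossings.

Counting alone: the courier can take at most 2 across per trip to the north bank, so moving all 6 needs at least 3 loaded trips out, with a return between consecutive ones — at least 5 crossings.
The safety rule pushes this higher. Following every safe sequence of crossings, the most of the 6 that can be at the north bank as the raft arrives there on crossings 5, 7 is 4, 5 respectively — never all 6.
So no plan with fewer than 9 crossings exists, and this one achieves 9:
1. Courier goes to the north bank with Hana and Mina.  [the south bank: Alma, Bram, Cato, Tess | the north bank: Hana, Mina]
2. Courier goes back to the south bank with Hana.  [the south bank: Alma, Bram, Cato, Hana, Tess | the north bank: Mina]
3. Courier goes to the north bank with Cato and Tess.  [the south bank: Alma, Bram, Hana | the north bank: Cato, Mina, Tess]
4. Courier goes back to the south bank with Tess.  [the south bank: Alma, Bram, Hana, Tess | the north bank: Cato, Mina]
5. Courier goes to the north bank with Bram and Tess.  [the south bank: Alma, Hana | the north bank: Bram, Cato, Mina, Tess]
6. Courier goes back to the south bank with Mina.  [the south bank: Alma, Hana, Mina | the north bank: Bram, Cato, Tess]
7. Courier goes to the north bank with Alma and Hana.  [the south bank: Mina | the north bank: Alma, Bram, Cato, Hana, Tess]
8. Courier goes back to the south bank with Hana.  [the south bank: Hana, Mina | the north bank: Alma, Bram, Cato, Tess]
9. Courier goes to the north bank with Hana and Mina.  [the south bank: — | the north bank: Alma, Bram, Cato, Hana, Mina, Tess]

9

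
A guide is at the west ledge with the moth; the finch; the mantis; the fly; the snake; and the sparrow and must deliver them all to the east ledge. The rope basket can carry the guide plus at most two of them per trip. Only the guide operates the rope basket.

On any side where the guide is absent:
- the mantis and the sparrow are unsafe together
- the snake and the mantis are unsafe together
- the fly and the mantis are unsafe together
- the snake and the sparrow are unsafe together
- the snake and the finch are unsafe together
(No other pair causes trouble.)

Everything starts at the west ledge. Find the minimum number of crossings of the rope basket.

9

Counting alone: the guide can take at most 2 across per trip to the east ledge, so moving all 6 needs at least 3 loaded trips out, with a return between consecutive ones — at least 5 crossings.
The safety rule pushes this higher. Following every safe sequence of crossings, the most of the 6 that can be at the east ledge as the rope basket arrives there on crossings 5, 7 is 4, 5 respectively — never all 6.
So no plan with fewer than 9 crossings exists, and this one achieves 9:
1. Guide goes to the east ledge with the mantis and the snake.  [the west ledge: the finch, the fly, the moth, the sparrow | the east ledge: the mantis, the snake]
2. Guide goes back to the west ledge with the mantis.  [the west ledge: the finch, the fly, the mantis, the moth, the sparrow | the east ledge: the snake]
3. Guide goes to the east ledge with the mantis and the moth.  [the west ledge: the finch, the fly, the sparrow | the east ledge: the mantis, the moth, the snake]
4. Guide goes back to the west ledge with the mantis.  [the west ledge: the finch, the fly, the mantis, the sparrow | the east ledge: the moth, the snake]
5. Guide goes to the east ledge with the finch and the mantis.  [the west ledge: the fly, the sparrow | the east ledge: the finch, the mantis, the moth, the snake]
6. Guide goes back to the west ledge with the snake.  [the west ledge: the fly, the snake, the sparrow | the east ledge: the finch, the mantis, the moth]
7. Guide goes to the east ledge with the fly and the sparrow.  [the west ledge: the snake | the east ledge: the finch, the fly, the mantis, the moth, the sparrow]
8. Guide goes back to the west ledge with the mantis.  [the west ledge: the mantis, the snake | the east ledge: the finch, the fly, the moth, the sparrow]
9. Guide goes to the east ledge with the mantis and the snake.  [the west ledge: — | the east ledge: the finch, the fly, the mantis, the moth, the snake, the sparrow]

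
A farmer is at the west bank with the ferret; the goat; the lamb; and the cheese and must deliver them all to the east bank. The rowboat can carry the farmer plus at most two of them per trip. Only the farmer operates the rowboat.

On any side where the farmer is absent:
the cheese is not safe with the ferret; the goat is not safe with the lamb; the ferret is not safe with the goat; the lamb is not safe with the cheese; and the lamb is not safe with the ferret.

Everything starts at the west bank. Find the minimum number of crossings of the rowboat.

5

Counting alone: the farmer can take at most 2 across per trip to the east bank, so moving all 4 needs at least 2 loaded trips out, with a return between consecutive ones — at least 3 crossings.
The safety rule pushes this higher. Following every safe sequence of crossings, the most of the 4 that can be at the east bank as the rowboat arrives there on crossing 3 is 3 — never all 4.
So no plan with fewer than 5 crossings exists, and this one achieves 5:
1. Farmer goes to the east bank with the ferret and the lamb.  [the west bank: the cheese, the goat | the east bank: the ferret, the lamb]
2. Farmer goes back to the west bank with the ferret.  [the west bank: the cheese, the ferret, the goat | the east bank: the lamb]
3. Farmer goes to the east bank with the cheese and the goat.  [the west bank: the ferret | the east bank: the cheese, the goat, the lamb]
4. Farmer goes back to the west bank with the lamb.  [the west bank: the ferret, the lamb | the east bank: the cheese, the goat]
5. Farmer goes to the east bank with the ferret and the lamb.  [the west bank: — | the east bank: the cheese, the ferret, the goat, the lamb]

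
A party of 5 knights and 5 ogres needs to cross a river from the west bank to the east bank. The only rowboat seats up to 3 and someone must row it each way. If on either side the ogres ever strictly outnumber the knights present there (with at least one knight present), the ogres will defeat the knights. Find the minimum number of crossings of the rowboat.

Counting alone: each trip to the east bank takes at most 3 across and each return brings at least 1 back, so after t trips out (and t−1 returns) at most 3t − (t−1) of the 10 are across; that first reaches 10 at t = 5, so at least 9 crossings are needed.
The safety rule pushes this higher. Following every safe sequence of crossings, the most of the 10 that can be at the east bank as the rowboat arrives there on crossing 9 is 9 — never all 10.
So no plan with fewer than 11 crossings exists, and this one achieves 11:
1. 2 ogres → the east bank.  (the west bank: 5K 3O; the east bank: 0K 2O)
2. 1 ogre ← the west bank.  (the west bank: 5K 4O; the east bank: 0K 1O)
3. 3 ogres → the east bank.  (the west bank: 5K 1O; the east bank: 0K 4O)
4. 1 ogre ← the west bank.  (the west bank: 5K 2O; the east bank: 0K 3O)
5. 3 knights → the east bank.  (the west bank: 2K 2O; the east bank: 3K 3O)
6. 1 knight and 1 ogre ← the west bank.  (the west bank: 3K 3O; the east bank: 2K 2O)
7. 3 knights → the east bank.  (the west bank: 0K 3O; the east bank: 5K 2O)
8. 1 ogre ← the west bank.  (the west bank: 0K 4O; the east bank: 5K 1O)
9. 2 ogres → the east bank.  (the west bank: 0K 2O; the east bank: 5K 3O)
10. 1 ogre ← the west bank.  (the west bank: 0K 3O; the east bank: 5K 2O)
11. 3 ogres → the east bank.  (the west bank: 0K 0O; the east bank: 5K 5O)

11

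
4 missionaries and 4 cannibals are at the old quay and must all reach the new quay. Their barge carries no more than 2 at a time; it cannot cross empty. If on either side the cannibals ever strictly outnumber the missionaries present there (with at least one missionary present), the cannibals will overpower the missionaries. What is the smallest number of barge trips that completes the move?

Following every safe sequence of crossings from the start, the most of the 8 that can be at the new quay as the barge arrives there on crossings 1, 3, 5 is 2, 3, 4 respectively; the best ever achieved is 4 of 8.
From crossing 7 on, no configuration arises that was not already reachable earlier: only 11 distinct safe configurations (who is on which side, and where the barge is) can ever be reached, none of them has everyone across, and every continuation just revisits them. They are: 0 missionaries + 0 cannibals across (barge back at the start); 0 missionaries + 1 cannibal across (barge there); 0 missionaries + 1 cannibal across (barge back at the start); 0 missionaries + 2 cannibals across (barge there); 0 missionaries + 2 cannibals across (barge back at the start); 0 missionaries + 3 cannibals across (barge there); 0 missionaries + 3 cannibals across (barge back at the start); 0 missionaries + 4 cannibals across (barge there); 1 missionary + 1 cannibal across (barge there); 1 missionary + 1 cannibal across (barge back at the start); 2 missionaries + 2 cannibals across (barge there). So no valid plan exists.

impossible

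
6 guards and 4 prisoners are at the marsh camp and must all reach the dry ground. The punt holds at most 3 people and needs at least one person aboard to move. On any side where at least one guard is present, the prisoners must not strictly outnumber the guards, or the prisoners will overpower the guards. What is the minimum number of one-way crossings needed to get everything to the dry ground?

9

Counting alone: each trip to the dry ground takes at most 3 across and each return brings at least 1 back, so after t trips out (and t−1 returns) at most 3t − (t−1) of the 10 are across; that first reaches 10 at t = 5, so at least 9 crossings are needed.
The plan below uses exactly 9 crossings, so it is optimal:
1. 2 prisoners → the dry ground.  (the marsh camp: 6G 2P; the dry ground: 0G 2P)
2. 1 prisoner ← the marsh camp.  (the marsh camp: 6G 3P; the dry ground: 0G 1P)
3. 3 prisoners → the dry ground.  (the marsh camp: 6G 0P; the dry ground: 0G 4P)
4. 1 prisoner ← the marsh camp.  (the marsh camp: 6G 1P; the dry ground: 0G 3P)
5. 3 guards → the dry ground.  (the marsh camp: 3G 1P; the dry ground: 3G 3P)
6. 1 prisoner ← the marsh camp.  (the marsh camp: 3G 2P; the dry ground: 3G 2P)
7. 1 guard and 2 prisoners → the dry ground.  (the marsh camp: 2G 0P; the dry ground: 4G 4P)
8. 1 prisoner ← the marsh camp.  (the marsh camp: 2G 1P; the dry ground: 4G 3P)
9. 2 guards and 1 prisoner → the dry ground.  (the marsh camp: 0G 0P; the dry ground: 6G 4P)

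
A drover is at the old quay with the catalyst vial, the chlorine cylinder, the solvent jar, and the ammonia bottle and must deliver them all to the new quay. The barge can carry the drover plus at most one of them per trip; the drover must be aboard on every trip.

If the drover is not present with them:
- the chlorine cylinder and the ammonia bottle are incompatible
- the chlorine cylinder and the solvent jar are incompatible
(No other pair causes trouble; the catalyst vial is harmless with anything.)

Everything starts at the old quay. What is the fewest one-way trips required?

Counting alone: the drover can take at most 1 across per trip to the new quay, so moving all 4 needs at least 4 loaded trips out, with a return between consecutive ones — at least 7 crossings.
The safety rule pushes this higher. Following every safe sequence of crossings, the most of the 4 that can be at the new quay as the barge arrives there on crossing 7 is 3 — never all 4.
So no plan with fewer than 9 crossings exists, and this one achieves 9:
1. Drover goes to the new quay with the chlorine cylinder.  [the old quay: the ammonia bottle, the catalyst vial, the solvent jar | the new quay: the chlorine cylinder]
2. Drover goes back to the old quay alone.  [the old quay: the ammonia bottle, the catalyst vial, the solvent jar | the new quay: the chlorine cylinder]
3. Drover goes to the new quay with the catalyst vial.  [the old quay: the ammonia bottle, the solvent jar | the new quay: the catalyst vial, the chlorine cylinder]
4. Drover goes back to the old quay alone.  [the old quay: the ammonia bottle, the solvent jar | the new quay: the catalyst vial, the chlorine cylinder]
5. Drover goes to the new quay with the solvent jar.  [the old quay: the ammonia bottle | the new quay: the catalyst vial, the chlorine cylinder, the solvent jar]
6. Drover goes back to the old quay with the chlorine cylinder.  [the old quay: the ammonia bottle, the chlorine cylinder | the new quay: the catalyst vial, the solvent jar]
7. Drover goes to the new quay with the ammonia bottle.  [the old quay: the chlorine cylinder | the new quay: the ammonia bottle, the catalyst vial, the solvent jar]
8. Drover goes back to the old quay alone.  [the old quay: the chlorine cylinder | the new quay: the ammonia bottle, the catalyst vial, the solvent jar]
9. Drover goes to the new quay with the chlorine cylinder.  [the old quay: — | the new quay: the ammonia bottle, the catalyst vial, the chlorine cylinder, the solvent jar]

9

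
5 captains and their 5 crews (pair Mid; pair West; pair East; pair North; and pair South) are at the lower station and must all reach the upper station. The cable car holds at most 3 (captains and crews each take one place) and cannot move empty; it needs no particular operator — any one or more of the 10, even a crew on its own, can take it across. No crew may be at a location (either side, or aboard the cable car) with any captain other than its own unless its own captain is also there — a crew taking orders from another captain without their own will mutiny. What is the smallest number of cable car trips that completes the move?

11

Counting alone: each trip to the upper station takes at most 3 across and each return brings at least 1 back, so after t trips out (and t−1 returns) at most 3t − (t−1) of the 10 are across; that first reaches 10 at t = 5, so at least 9 crossings are needed.
The safety rule pushes this higher. Following every safe sequence of crossings, the most of the 10 that can be at the upper station as the cable car arrives there on crossing 9 is 9 — never all 10.
So no plan with fewer than 11 crossings exists, and this one achieves 11:
1. captain Mid and crew Mid cross → the upper station.
2. captain Mid crosses ← the lower station.
3. crew East, crew North, and crew West cross → the upper station.
4. crew Mid crosses ← the lower station.
5. captain East, captain North, and captain West cross → the upper station.
6. captain West and crew West cross ← the lower station.
7. captain Mid, captain South, and captain West cross → the upper station.
8. crew East crosses ← the lower station.
9. crew Mid and crew West cross → the upper station.
10. crew Mid crosses ← the lower station.
11. crew East, crew Mid, and crew South cross → the upper station.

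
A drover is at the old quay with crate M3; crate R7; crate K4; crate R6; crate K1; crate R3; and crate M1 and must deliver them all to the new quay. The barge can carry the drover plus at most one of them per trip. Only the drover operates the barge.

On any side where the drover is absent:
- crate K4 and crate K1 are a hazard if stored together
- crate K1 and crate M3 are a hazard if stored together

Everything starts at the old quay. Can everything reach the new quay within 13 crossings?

No

Counting alone: the drover can take at most 1 across per trip to the new quay, so moving all 7 needs at least 7 loaded trips out, with a return between consecutive ones — at least 13 crossings.
The safety rule pushes this higher. Following every safe sequence of crossings, the most of the 7 that can be at the new quay as the barge arrives there on crossing 13 is 6 — never all 7.
So the move cannot be finished within 13 crossings. (The shortest complete plan takes 15:)
1. Drover goes to the new quay with crate K1.
2. Drover goes back to the old quay alone.
3. Drover goes to the new quay with crate M3.
4. Drover goes back to the old quay with crate K1.
5. Drover goes to the new quay with crate K4.
6. Drover goes back to the old quay alone.
7. Drover goes to the new quay with crate R7.
8. Drover goes back to the old quay alone.
9. Drover goes to the new quay with crate R6.
10. Drover goes back to the old quay alone.
11. Drover goes to the new quay with crate R3.
12. Drover goes back to the old quay alone.
13. Drover goes to the new quay with crate M1.
14. Drover goes back to the old quay alone.
15. Drover goes to the new quay with crate K1.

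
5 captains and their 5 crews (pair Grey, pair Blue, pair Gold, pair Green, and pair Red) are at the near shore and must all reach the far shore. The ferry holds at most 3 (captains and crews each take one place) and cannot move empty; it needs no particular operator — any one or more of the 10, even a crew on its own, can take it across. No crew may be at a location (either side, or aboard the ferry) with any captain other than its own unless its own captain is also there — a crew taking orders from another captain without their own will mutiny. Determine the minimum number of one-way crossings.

11

Counting alone: each trip to the far shore takes at most 3 across and each return brings at least 1 back, so after t trips out (and t−1 returns) at most 3t − (t−1) of the 10 are across; that first reaches 10 at t = 5, so at least 9 crossings are needed.
The safety rule pushes this higher. Following every safe sequence of crossings, the most of the 10 that can be at the far shore as the ferry arrives there on crossing 9 is 9 — never all 10.
So no plan with fewer than 11 crossings exists, and this one achieves 11:
1. captain Grey and crew Grey cross → the far shore.
2. captain Grey crosses ← the near shore.
3. crew Blue, crew Gold, and crew Green cross → the far shore.
4. crew Grey crosses ← the near shore.
5. captain Blue, captain Gold, and captain Green cross → the far shore.
6. captain Blue and crew Blue cross ← the near shore.
7. captain Blue, captain Grey, and captain Red cross → the far shore.
8. crew Gold crosses ← the near shore.
9. crew Blue and crew Grey cross → the far shore.
10. crew Grey crosses ← the near shore.
11. crew Gold, crew Grey, and crew Red cross → the far shore.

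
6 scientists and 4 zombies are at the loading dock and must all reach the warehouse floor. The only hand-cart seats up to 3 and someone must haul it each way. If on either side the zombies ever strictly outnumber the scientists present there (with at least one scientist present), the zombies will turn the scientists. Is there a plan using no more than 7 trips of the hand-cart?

Counting alone: each trip to the warehouse floor takes at most 3 across and each return brings at least 1 back, so after t trips out (and t−1 returns) at most 3t − (t−1) of the 10 are across; that first reaches 10 at t = 5, so at least 9 crossings are needed.
Since 7 < 9, 7 crossings cannot be enough. (The shortest complete plan in fact takes 9:)
1. 2 zombies → the warehouse floor.  (the loading dock: 6S 2Z; the warehouse floor: 0S 2Z)
2. 1 zombie ← the loading dock.  (the loading dock: 6S 3Z; the warehouse floor: 0S 1Z)
3. 3 zombies → the warehouse floor.  (the loading dock: 6S 0Z; the warehouse floor: 0S 4Z)
4. 1 zombie ← the loading dock.  (the loading dock: 6S 1Z; the warehouse floor: 0S 3Z)
5. 3 scientists → the warehouse floor.  (the loading dock: 3S 1Z; the warehouse floor: 3S 3Z)
6. 1 zombie ← the loading dock.  (the loading dock: 3S 2Z; the warehouse floor: 3S 2Z)
7. 1 scientist and 2 zombies → the warehouse floor.  (the loading dock: 2S 0Z; the warehouse floor: 4S 4Z)
8. 1 zombie ← the loading dock.  (the loading dock: 2S 1Z; the warehouse floor: 4S 3Z)
9. 2 scientists and 1 zombie → the warehouse floor.  (the loading dock: 0S 0Z; the warehouse floor: 6S 4Z)

No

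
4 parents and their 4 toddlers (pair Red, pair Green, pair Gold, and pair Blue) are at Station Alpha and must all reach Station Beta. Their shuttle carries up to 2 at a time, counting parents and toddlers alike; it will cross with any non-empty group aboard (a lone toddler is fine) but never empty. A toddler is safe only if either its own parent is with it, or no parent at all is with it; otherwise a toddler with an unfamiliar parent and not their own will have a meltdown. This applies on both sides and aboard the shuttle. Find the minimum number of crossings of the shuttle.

Following every safe sequence of crossings from the start, the most of the 8 that can be at Station Beta as the shuttle arrives there on crossings 1, 3, 5 is 2, 3, 4 respectively; the best ever achieved is 4 of 8.
From crossing 7 on, no configuration arises that was not already reachable earlier: only 44 distinct safe configurations (who is on which side, and where the shuttle is) can ever be reached, none of them has everyone across, and every continuation just revisits them. So no valid plan exists.

impossible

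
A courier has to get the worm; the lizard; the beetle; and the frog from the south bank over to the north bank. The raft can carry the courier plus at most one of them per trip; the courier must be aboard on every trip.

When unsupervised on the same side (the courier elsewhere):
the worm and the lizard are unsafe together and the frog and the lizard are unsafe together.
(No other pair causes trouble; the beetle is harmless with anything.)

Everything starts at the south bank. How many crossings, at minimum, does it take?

Counting alone: the courier can take at most 1 across per trip to the north bank, so moving all 4 needs at least 4 loaded trips out, with a return between consecutive ones — at least 7 crossings.
The safety rule pushes this higher. Following every safe sequence of crossings, the most of the 4 that can be at the north bank as the raft arrives there on crossing 7 is 3 — never all 4.
So no plan with fewer than 9 crossings exists, and this one achieves 9:
1. Courier goes to the north bank with the lizard.  [the south bank: the beetle, the frog, the worm | the north bank: the lizard]
2. Courier goes back to the south bank alone.  [the south bank: the beetle, the frog, the worm | the north bank: the lizard]
3. Courier goes to the north bank with the worm.  [the south bank: the beetle, the frog | the north bank: the lizard, the worm]
4. Courier goes back to the south bank with the lizard.  [the south bank: the beetle, the frog, the lizard | the north bank: the worm]
5. Courier goes to the north bank with the frog.  [the south bank: the beetle, the lizard | the north bank: the frog, the worm]
6. Courier goes back to the south bank alone.  [the south bank: the beetle, the lizard | the north bank: the frog, the worm]
7. Courier goes to the north bank with the beetle.  [the south bank: the lizard | the north bank: the beetle, the frog, the worm]
8. Courier goes back to the south bank alone.  [the south bank: the lizard | the north bank: the beetle, the frog, the worm]
9. Courier goes to the north bank with the lizard.  [the south bank: — | the north bank: the beetle, the frog, the lizard, the worm]

9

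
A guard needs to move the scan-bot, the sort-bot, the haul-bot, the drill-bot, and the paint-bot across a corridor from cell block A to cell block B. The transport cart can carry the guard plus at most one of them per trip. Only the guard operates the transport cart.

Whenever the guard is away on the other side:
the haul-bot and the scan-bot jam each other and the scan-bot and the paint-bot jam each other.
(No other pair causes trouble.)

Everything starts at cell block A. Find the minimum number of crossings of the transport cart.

Counting alone: the guard can take at most 1 across per trip to cell block B, so moving all 5 needs at least 5 loaded trips out, with a return between consecutive ones — at least 9 crossings.
The safety rule pushes this higher. Following every safe sequence of crossings, the most of the 5 that can be at cell block B as the transport cart arrives there on crossing 9 is 4 — never all 5.
So no plan with fewer than 11 crossings exists, and this one achieves 11:
1. Guard goes to cell block B with the scan-bot.
2. Guard goes back to cell block A alone.
3. Guard goes to cell block B with the sort-bot.
4. Guard goes back to cell block A alone.
5. Guard goes to cell block B with the haul-bot.
6. Guard goes back to cell block A with the scan-bot.
7. Guard goes to cell block B with the paint-bot.
8. Guard goes back to cell block A alone.
9. Guard goes to cell block B with the drill-bot.
10. Guard goes back to cell block A alone.
11. Guard goes to cell block B with the scan-bot.

11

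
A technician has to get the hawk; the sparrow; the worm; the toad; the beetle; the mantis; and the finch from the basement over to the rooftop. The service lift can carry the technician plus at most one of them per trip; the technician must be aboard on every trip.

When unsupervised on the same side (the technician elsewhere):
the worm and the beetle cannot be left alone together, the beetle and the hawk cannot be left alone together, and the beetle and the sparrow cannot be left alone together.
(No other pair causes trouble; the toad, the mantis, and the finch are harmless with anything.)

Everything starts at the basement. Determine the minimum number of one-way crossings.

impossible

Following every safe sequence of crossings from the start, the most of the 7 that can be at the rooftop as the service lift arrives there on crossings 1, 3, 5, 7, 9 is 1, 2, 3, 4, 5 respectively; the best ever achieved is 5 of 7.
From crossing 11 on, no configuration arises that was not already reachable earlier: only 72 distinct safe configurations (who is on which side, and where the service lift is) can ever be reached, none of them has everyone across, and every continuation just revisits them. So no valid plan exists.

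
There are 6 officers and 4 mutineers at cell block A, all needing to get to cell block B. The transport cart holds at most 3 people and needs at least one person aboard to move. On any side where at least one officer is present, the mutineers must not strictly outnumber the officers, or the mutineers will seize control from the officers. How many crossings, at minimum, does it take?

Counting alone: each trip to cell block B takes at most 3 across and each return brings at least 1 back, so after t trips out (and t−1 returns) at most 3t − (t−1) of the 10 are across; that first reaches 10 at t = 5, so at least 9 crossings are needed.
The plan below uses exactly 9 crossings, so it is optimal:
1. 2 mutineers → cell block B.  (cell block A: 6O 2M; cell block B: 0O 2M)
2. 1 mutineer ← cell block A.  (cell block A: 6O 3M; cell block B: 0O 1M)
3. 3 mutineers → cell block B.  (cell block A: 6O 0M; cell block B: 0O 4M)
4. 1 mutineer ← cell block A.  (cell block A: 6O 1M; cell block B: 0O 3M)
5. 3 officers → cell block B.  (cell block A: 3O 1M; cell block B: 3O 3M)
6. 1 mutineer ← cell block A.  (cell block A: 3O 2M; cell block B: 3O 2M)
7. 1 officer and 2 mutineers → cell block B.  (cell block A: 2O 0M; cell block B: 4O 4M)
8. 1 mutineer ← cell block A.  (cell block A: 2O 1M; cell block B: 4O 3M)
9. 2 officers and 1 mutineer → cell block B.  (cell block A: 0O 0M; cell block B: 6O 4M)

9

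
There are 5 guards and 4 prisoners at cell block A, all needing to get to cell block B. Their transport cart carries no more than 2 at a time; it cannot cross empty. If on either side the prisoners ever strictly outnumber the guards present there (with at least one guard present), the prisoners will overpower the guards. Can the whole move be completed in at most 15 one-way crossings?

Yes

Yes — this plan uses 15 crossings (≤ 15):
1. 2 prisoners → cell block B.  (cell block A: 5G 2P; cell block B: 0G 2P)
2. 1 prisoner ← cell block A.  (cell block A: 5G 3P; cell block B: 0G 1P)
3. 2 prisoners → cell block B.  (cell block A: 5G 1P; cell block B: 0G 3P)
4. 1 prisoner ← cell block A.  (cell block A: 5G 2P; cell block B: 0G 2P)
5. 2 guards → cell block B.  (cell block A: 3G 2P; cell block B: 2G 2P)
6. 1 prisoner ← cell block A.  (cell block A: 3G 3P; cell block B: 2G 1P)
7. 1 guard and 1 prisoner → cell block B.  (cell block A: 2G 2P; cell block B: 3G 2P)
8. 1 guard ← cell block A.  (cell block A: 3G 2P; cell block B: 2G 2P)
9. 1 guard and 1 prisoner → cell block B.  (cell block A: 2G 1P; cell block B: 3G 3P)
10. 1 prisoner ← cell block A.  (cell block A: 2G 2P; cell block B: 3G 2P)
11. 1 guard and 1 prisoner → cell block B.  (cell block A: 1G 1P; cell block B: 4G 3P)
12. 1 guard ← cell block A.  (cell block A: 2G 1P; cell block B: 3G 3P)
13. 1 guard and 1 prisoner → cell block B.  (cell block A: 1G 0P; cell block B: 4G 4P)
14. 1 prisoner ← cell block A.  (cell block A: 1G 1P; cell block B: 4G 3P)
15. 1 guard and 1 prisoner → cell block B.  (cell block A: 0G 0P; cell block B: 5G 4P)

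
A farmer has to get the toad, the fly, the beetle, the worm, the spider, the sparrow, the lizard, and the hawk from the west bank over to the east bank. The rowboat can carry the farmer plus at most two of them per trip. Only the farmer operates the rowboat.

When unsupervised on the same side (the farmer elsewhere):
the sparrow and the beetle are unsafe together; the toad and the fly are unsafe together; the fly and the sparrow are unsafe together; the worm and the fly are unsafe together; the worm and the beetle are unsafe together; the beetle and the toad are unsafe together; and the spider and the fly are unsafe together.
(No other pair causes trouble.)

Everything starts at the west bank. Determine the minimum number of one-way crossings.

Counting alone: the farmer can take at most 2 across per trip to the east bank, so moving all 8 needs at least 4 loaded trips out, with a return between consecutive ones — at least 7 crossings.
The safety rule pushes this higher. Following every safe sequence of crossings, the most of the 8 that can be at the east bank as the rowboat arrives there on crossing 7 is 6 — never all 8.
So no plan with fewer than 9 crossings exists, and this one achieves 9:
1. Farmer goes to the east bank with the beetle and the fly.  [the west bank: the hawk, the lizard, the sparrow, the spider, the toad, the worm | the east bank: the beetle, the fly]
2. Farmer goes back to the west bank alone.  [the west bank: the hawk, the lizard, the sparrow, the spider, the toad, the worm | the east bank: the beetle, the fly]
3. Farmer goes to the east bank with the toad and the worm.  [the west bank: the hawk, the lizard, the sparrow, the spider | the east bank: the beetle, the fly, the toad, the worm]
4. Farmer goes back to the west bank with the beetle and the fly.  [the west bank: the beetle, the fly, the hawk, the lizard, the sparrow, the spider | the east bank: the toad, the worm]
5. Farmer goes to the east bank with the sparrow and the spider.  [the west bank: the beetle, the fly, the hawk, the lizard | the east bank: the sparrow, the spider, the toad, the worm]
6. Farmer goes back to the west bank alone.  [the west bank: the beetle, the fly, the hawk, the lizard | the east bank: the sparrow, the spider, the toad, the worm]
7. Farmer goes to the east bank with the hawk and the lizard.  [the west bank: the beetle, the fly | the east bank: the hawk, the lizard, the sparrow, the spider, the toad, the worm]
8. Farmer goes back to the west bank alone.  [the west bank: the beetle, the fly | the east bank: the hawk, the lizard, the sparrow, the spider, the toad, the worm]
9. Farmer goes to the east bank with the beetle and the fly.  [the west bank: — | the east bank: the beetle, the fly, the hawk, the lizard, the sparrow, the spider, the toad, the worm]

9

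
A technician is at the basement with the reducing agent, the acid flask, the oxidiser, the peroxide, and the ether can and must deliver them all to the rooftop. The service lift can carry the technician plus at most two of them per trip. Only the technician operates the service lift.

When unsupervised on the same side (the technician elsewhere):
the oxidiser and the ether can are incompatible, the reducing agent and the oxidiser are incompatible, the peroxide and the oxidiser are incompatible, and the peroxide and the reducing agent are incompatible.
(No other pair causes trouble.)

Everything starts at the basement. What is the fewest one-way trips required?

Counting alone: the technician can take at most 2 across per trip to the rooftop, so moving all 5 needs at least 3 loaded trips out, with a return between consecutive ones — at least 5 crossings.
The safety rule pushes this higher. Following every safe sequence of crossings, the most of the 5 that can be at the rooftop as the service lift arrives there on crossing 5 is 4 — never all 5.
So no plan with fewer than 7 crossings exists, and this one achieves 7:
1. Technician goes to the rooftop with the oxidiser and the reducing agent.  [the basement: the acid flask, the ether can, the peroxide | the rooftop: the oxidiser, the reducing agent]
2. Technician goes back to the basement with the reducing agent.  [the basement: the acid flask, the ether can, the peroxide, the reducing agent | the rooftop: the oxidiser]
3. Technician goes to the rooftop with the acid flask and the reducing agent.  [the basement: the ether can, the peroxide | the rooftop: the acid flask, the oxidiser, the reducing agent]
4. Technician goes back to the basement with the reducing agent.  [the basement: the ether can, the peroxide, the reducing agent | the rooftop: the acid flask, the oxidiser]
5. Technician goes to the rooftop with the ether can and the reducing agent.  [the basement: the peroxide | the rooftop: the acid flask, the ether can, the oxidiser, the reducing agent]
6. Technician goes back to the basement with the oxidiser.  [the basement: the oxidiser, the peroxide | the rooftop: the acid flask, the ether can, the reducing agent]
7. Technician goes to the rooftop with the oxidiser and the peroxide.  [the basement: — | the rooftop: the acid flask, the ether can, the oxidiser, the peroxide, the reducing agent]

7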